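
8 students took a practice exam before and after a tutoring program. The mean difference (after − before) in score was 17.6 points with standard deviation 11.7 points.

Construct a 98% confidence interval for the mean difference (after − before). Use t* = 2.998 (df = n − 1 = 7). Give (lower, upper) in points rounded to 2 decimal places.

(5.20, 30.00)

Paired design: SE = s_d/√n = 11.7/√8 = 4.1366.
t* = 2.998; margin of error = 2.998 × 4.1366 = 12.4015.
17.6 ± 12.4015 → (5.20, 30.00).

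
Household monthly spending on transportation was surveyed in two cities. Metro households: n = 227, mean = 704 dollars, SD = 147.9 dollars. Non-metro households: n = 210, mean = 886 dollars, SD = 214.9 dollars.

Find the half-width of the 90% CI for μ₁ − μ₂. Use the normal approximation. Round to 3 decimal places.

Standard errors of each mean: 147.9/√227 = 9.8165 and 214.9/√210 = 14.8295.
SE(x̄₁ − x̄₂) = √(9.8165² + 14.8295²) = 17.7842 for independent samples with unequal variances.
With z* = 1.645, the margin is 1.645 × 17.7842 = 29.2550.

29.255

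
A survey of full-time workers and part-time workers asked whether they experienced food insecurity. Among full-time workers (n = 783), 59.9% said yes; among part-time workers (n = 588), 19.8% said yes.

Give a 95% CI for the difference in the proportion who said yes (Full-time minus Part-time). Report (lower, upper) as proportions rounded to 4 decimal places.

(0.3539, 0.4481)

The two standard errors are √(0.5990×0.4010/783) = 0.01751 and √(0.1980×0.8020/588) = 0.01643.
Because the samples are independent, SE_diff = √(0.01751² + 0.01643²) = 0.02401.
Using z* = 1.960 for 95%, ME = 1.960 × 0.02401 = 0.04706.
p̂₁ − p̂₂ = 0.4010; interval 0.4010 ± 0.04706 gives (0.3539, 0.4481).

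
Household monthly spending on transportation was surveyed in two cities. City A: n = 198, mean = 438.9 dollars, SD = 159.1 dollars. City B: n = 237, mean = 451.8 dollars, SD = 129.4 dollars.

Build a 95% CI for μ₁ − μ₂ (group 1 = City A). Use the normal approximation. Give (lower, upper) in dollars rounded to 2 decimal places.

(-40.51, 14.71)

Per-group SEs: s₁/√n₁ = 159.1/√198 = 11.3067, s₂/√n₂ = 129.4/√237 = 8.4054.
Unpooled SE of the difference: √(127.84146489 + 70.65074916) = 14.0887.
Margin of error = z* · SE = 1.960 × 14.0887 = 27.6139.
x̄₁ − x̄₂ = 438.9 − 451.8 = -12.9000.
CI: -12.9000 ± 27.6139 = (-40.51, 14.71).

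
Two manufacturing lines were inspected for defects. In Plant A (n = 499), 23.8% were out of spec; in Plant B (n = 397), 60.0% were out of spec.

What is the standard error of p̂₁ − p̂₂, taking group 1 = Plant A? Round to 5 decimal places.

Each SE is √(p̂(1−p̂)/n): √(0.2380·0.7620/499) = 0.01906 and √(0.6000·0.4000/397) = 0.02459.
SE(p̂₁ − p̂₂) = √(SE₁² + SE₂²) = √(0.0003632836 + 0.0006046681) = 0.03111, since the two samples are independent.

0.03111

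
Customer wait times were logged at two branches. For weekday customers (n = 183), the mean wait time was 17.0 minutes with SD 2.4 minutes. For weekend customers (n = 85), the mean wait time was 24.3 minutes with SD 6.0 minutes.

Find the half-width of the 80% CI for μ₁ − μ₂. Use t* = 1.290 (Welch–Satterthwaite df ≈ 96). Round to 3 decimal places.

SE₁ = s₁/√n₁ = 2.4/√183 = 0.1774; SE₂ = 6.0/√85 = 0.6508.
Independent samples, unequal variances: SE_diff = √(SE₁² + SE₂²) = √(0.03147076 + 0.42354064) = 0.6745.
t* = 1.290, so margin of error = 1.290 × 0.6745 = 0.8701.

0.870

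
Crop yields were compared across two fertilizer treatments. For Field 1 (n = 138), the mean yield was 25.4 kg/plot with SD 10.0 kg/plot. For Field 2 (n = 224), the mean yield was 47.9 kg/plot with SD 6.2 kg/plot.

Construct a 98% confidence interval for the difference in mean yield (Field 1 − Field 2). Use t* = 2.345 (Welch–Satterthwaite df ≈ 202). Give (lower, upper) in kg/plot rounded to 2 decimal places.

Standard errors of each mean: 10.0/√138 = 0.8513 and 6.2/√224 = 0.4143.
SE(x̄₁ − x̄₂) = √(0.8513² + 0.4143²) = 0.9468 for independent samples with unequal variances.
With t* = 2.345, the margin is 2.345 × 0.9468 = 2.2202.
x̄₁ − x̄₂ = 25.4 − 47.9 = -22.5000; the interval is -22.5000 ± 2.2202 = (-24.72, -20.28).

(-24.72, -20.28)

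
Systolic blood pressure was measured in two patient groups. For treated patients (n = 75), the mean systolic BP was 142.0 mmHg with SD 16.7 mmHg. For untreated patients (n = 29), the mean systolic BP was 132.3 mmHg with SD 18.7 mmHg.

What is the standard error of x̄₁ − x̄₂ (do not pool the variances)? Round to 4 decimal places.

Per-group SEs: s₁/√n₁ = 16.7/√75 = 1.9283, s₂/√n₂ = 18.7/√29 = 3.4725.
Unpooled SE of the difference: √(3.71834089 + 12.05825625) = 3.9720.

3.9720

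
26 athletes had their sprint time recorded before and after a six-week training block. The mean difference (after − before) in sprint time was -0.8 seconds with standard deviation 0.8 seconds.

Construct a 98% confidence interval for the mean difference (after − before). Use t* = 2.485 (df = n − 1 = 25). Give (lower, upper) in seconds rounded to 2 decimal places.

This is a matched-pairs design, so SE = s_d/√n = 0.8/√26 = 0.1569.
Margin = 2.485 × 0.1569 = 0.3899; the interval is -0.8 ± 0.3899 = (-1.19, -0.41).

(-1.19, -0.41)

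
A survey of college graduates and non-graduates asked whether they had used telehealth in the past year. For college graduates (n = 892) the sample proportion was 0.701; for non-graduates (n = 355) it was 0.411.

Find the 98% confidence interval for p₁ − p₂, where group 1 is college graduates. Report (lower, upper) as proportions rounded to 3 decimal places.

The two standard errors are √(0.7010×0.2990/892) = 0.01533 and √(0.4110×0.5890/355) = 0.02611.
Because the samples are independent, SE_diff = √(0.01533² + 0.02611²) = 0.03028.
Using z* = 2.326 for 98%, ME = 2.326 × 0.03028 = 0.07043.
p̂₁ − p̂₂ = 0.2900; interval 0.2900 ± 0.07043 gives (0.220, 0.360).

(0.220, 0.360)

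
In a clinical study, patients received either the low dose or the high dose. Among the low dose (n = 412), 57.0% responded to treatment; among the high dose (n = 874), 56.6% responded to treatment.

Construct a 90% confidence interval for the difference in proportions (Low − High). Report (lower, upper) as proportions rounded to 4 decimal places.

(-0.0447, 0.0527)

The two standard errors are √(0.5700×0.4300/412) = 0.02439 and √(0.5660×0.4340/874) = 0.01676.
Because the samples are independent, SE_diff = √(0.02439² + 0.01676²) = 0.02959.
Using z* = 1.645 for 90%, ME = 1.645 × 0.02959 = 0.04868.
p̂₁ − p̂₂ = 0.0040; interval 0.0040 ± 0.04868 gives (-0.0447, 0.0527).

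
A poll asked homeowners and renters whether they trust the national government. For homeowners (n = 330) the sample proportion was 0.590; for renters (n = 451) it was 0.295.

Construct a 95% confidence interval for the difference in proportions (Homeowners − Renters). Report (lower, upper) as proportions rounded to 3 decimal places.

The two standard errors are √(0.5900×0.4100/330) = 0.02707 and √(0.2950×0.7050/451) = 0.02147.
Because the samples are independent, SE_diff = √(0.02707² + 0.02147²) = 0.03455.
Using z* = 1.960 for 95%, ME = 1.960 × 0.03455 = 0.06772.
p̂₁ − p̂₂ = 0.2950; interval 0.2950 ± 0.06772 gives (0.227, 0.363).

(0.227, 0.363)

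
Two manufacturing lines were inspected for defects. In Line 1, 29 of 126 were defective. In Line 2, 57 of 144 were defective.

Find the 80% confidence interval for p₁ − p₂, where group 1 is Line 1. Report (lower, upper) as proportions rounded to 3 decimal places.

Sample proportions: 29/126 = 0.2302, 57/144 = 0.3958.
Each SE is √(p̂(1−p̂)/n): √(0.2302·0.7698/126) = 0.03750 and √(0.3958·0.6042/144) = 0.04075.
SE(p̂₁ − p̂₂) = √(SE₁² + SE₂²) = √(0.00140625 + 0.0016605625) = 0.05538, since the two samples are independent.
At 80% confidence z* = 1.282; margin = 1.282 × 0.05538 = 0.07100.
The difference is 0.2302 − 0.3958 = -0.1656, so the interval is -0.1656 ± 0.07100 = (-0.237, -0.095).

(-0.237, -0.095)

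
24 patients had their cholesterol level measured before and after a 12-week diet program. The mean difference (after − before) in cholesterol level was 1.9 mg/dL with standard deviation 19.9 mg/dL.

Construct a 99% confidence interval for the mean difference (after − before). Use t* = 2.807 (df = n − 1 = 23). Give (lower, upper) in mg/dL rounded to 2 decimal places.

(-9.50, 13.30)

Paired design: SE = s_d/√n = 19.9/√24 = 4.0621.
t* = 2.807; margin of error = 2.807 × 4.0621 = 11.4023.
1.9 ± 11.4023 → (-9.50, 13.30).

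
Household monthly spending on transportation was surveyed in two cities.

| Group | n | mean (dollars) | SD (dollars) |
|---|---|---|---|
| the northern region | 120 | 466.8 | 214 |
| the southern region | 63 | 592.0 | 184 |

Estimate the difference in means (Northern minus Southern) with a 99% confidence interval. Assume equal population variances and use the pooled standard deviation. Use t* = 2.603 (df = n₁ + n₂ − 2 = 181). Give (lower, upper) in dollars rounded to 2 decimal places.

Pooled variance s_p² = [119·214² + 62·184²] / (120+63−2) = 41706.0552, so s_p = 204.2206.
SE_diff = s_p·√(1/n₁ + 1/n₂) = 204.2206·√(1/120 + 1/63) = 31.7734.
t* = 2.603; margin = 2.603 × 31.7734 = 82.7062.
Difference = 466.8 − 592.0 = -125.2000.
-125.2000 ± 82.7062 → (-207.91, -42.49).

(-207.91, -42.49)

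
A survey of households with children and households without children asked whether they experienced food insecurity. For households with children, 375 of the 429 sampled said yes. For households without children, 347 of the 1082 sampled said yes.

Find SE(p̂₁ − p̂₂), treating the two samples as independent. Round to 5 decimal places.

p̂₁ = 375/429 = 0.8741 and p̂₂ = 347/1082 = 0.3207.
SE₁ = √(p̂₁(1−p̂₁)/n₁) = √(0.8741·0.1259/429) = 0.01602; SE₂ = √(0.3207·0.6793/1082) = 0.01419.
Independent samples: SE of the difference = √(SE₁² + SE₂²) = √(0.0002566404 + 0.0002013561) = 0.02140.

0.02140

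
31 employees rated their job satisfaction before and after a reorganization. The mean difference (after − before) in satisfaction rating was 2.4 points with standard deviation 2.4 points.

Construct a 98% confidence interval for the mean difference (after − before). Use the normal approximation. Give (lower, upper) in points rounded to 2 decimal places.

(1.40, 3.40)

This is a matched-pairs design, so SE = s_d/√n = 2.4/√31 = 0.4311.
Margin = 2.326 × 0.4311 = 1.0027; the interval is 2.4 ± 1.0027 = (1.40, 3.40).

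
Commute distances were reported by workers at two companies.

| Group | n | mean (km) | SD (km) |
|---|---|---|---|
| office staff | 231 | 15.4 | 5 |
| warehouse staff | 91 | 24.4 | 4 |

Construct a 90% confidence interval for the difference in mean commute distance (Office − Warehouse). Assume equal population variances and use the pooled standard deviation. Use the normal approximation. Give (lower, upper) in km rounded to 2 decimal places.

(-9.97, -8.03)

s_p = √[((n₁−1)s₁² + (n₂−1)s₂²)/(n₁+n₂−2)] = √[(230·5² + 90·4²)/320] = 4.7401.
SE = 4.7401·√(1/231 + 1/91) = 0.5867.
With z* = 1.645, margin = 1.645 × 0.5867 = 0.9651.
x̄₁ − x̄₂ = 15.4 − 24.4 = -9.0000; interval -9.0000 ± 0.9651 = (-9.97, -8.03).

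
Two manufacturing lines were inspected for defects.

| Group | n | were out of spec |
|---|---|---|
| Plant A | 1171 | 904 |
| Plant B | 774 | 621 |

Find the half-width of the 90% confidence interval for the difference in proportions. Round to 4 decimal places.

0.0310

p̂₁ = 904/1171 = 0.7720 and p̂₂ = 621/774 = 0.8023.
SE₁ = √(p̂₁(1−p̂₁)/n₁) = √(0.7720·0.2280/1171) = 0.01226; SE₂ = √(0.8023·0.1977/774) = 0.01432.
Independent samples: SE of the difference = √(SE₁² + SE₂²) = √(0.0001503076 + 0.0002050624) = 0.01885.
z* for 90% confidence is 1.645, so the margin of error is 1.645 × 0.01885 = 0.03101.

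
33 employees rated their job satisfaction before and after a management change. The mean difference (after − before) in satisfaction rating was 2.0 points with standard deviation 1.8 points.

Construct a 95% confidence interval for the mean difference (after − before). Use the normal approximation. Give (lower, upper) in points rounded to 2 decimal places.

This is a matched-pairs design, so SE = s_d/√n = 1.8/√33 = 0.3133.
Margin = 1.960 × 0.3133 = 0.6141; the interval is 2.0 ± 0.6141 = (1.39, 2.61).

(1.39, 2.61)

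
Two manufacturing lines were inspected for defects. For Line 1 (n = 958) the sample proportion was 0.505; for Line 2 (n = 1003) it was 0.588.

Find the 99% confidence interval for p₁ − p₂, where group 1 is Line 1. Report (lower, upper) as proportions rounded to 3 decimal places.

The two standard errors are √(0.5050×0.4950/958) = 0.01615 and √(0.5880×0.4120/1003) = 0.01554.
Because the samples are independent, SE_diff = √(0.01615² + 0.01554²) = 0.02241.
Using z* = 2.576 for 99%, ME = 2.576 × 0.02241 = 0.05773.
p̂₁ − p̂₂ = -0.0830; interval -0.0830 ± 0.05773 gives (-0.141, -0.025).

(-0.141, -0.025)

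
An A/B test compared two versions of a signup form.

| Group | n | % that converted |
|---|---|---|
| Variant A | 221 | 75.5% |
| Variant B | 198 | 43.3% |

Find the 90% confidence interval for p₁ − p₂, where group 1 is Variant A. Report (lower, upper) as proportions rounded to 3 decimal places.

(0.247, 0.397)

The two standard errors are √(0.7550×0.2450/221) = 0.02893 and √(0.4330×0.5670/198) = 0.03521.
Because the samples are independent, SE_diff = √(0.02893² + 0.03521²) = 0.04557.
Using z* = 1.645 for 90%, ME = 1.645 × 0.04557 = 0.07496.
p̂₁ − p̂₂ = 0.3220; interval 0.3220 ± 0.07496 gives (0.247, 0.397).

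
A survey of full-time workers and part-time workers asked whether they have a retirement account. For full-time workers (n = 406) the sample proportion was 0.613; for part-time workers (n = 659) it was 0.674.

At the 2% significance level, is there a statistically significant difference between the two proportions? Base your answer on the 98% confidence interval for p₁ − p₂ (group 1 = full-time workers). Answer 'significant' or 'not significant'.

not significant

The two standard errors are √(0.6130×0.3870/406) = 0.02417 and √(0.6740×0.3260/659) = 0.01826.
Because the samples are independent, SE_diff = √(0.02417² + 0.01826²) = 0.03029.
Using z* = 2.326 for 98%, ME = 2.326 × 0.03029 = 0.07045.
p̂₁ − p̂₂ = -0.0610; interval -0.0610 ± 0.07045 gives (-0.13145, 0.00945).
The interval (-0.13145, 0.00945) contains 0, so the difference is not significant.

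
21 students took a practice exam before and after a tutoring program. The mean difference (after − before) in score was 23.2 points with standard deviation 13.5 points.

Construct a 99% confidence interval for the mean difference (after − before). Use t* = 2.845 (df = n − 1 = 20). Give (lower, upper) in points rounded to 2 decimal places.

(14.82, 31.58)

Paired design: SE = s_d/√n = 13.5/√21 = 2.9459.
t* = 2.845; margin of error = 2.845 × 2.9459 = 8.3811.
23.2 ± 8.3811 → (14.82, 31.58).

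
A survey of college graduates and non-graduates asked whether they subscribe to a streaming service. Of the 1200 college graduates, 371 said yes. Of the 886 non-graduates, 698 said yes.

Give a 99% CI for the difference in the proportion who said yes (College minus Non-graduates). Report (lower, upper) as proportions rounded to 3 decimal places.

(-0.528, -0.429)

p̂₁ = 371/1200 = 0.3092 and p̂₂ = 698/886 = 0.7878.
SE₁ = √(p̂₁(1−p̂₁)/n₁) = √(0.3092·0.6908/1200) = 0.01334; SE₂ = √(0.7878·0.2122/886) = 0.01374.
Independent samples: SE of the difference = √(SE₁² + SE₂²) = √(0.0001779556 + 0.0001887876) = 0.01915.
z* for 99% confidence is 2.576, so the margin of error is 2.576 × 0.01915 = 0.04933.
Point estimate p̂₁ − p̂₂ = 0.3092 − 0.7878 = -0.4786.
-0.4786 ± 0.04933 → (-0.528, -0.429).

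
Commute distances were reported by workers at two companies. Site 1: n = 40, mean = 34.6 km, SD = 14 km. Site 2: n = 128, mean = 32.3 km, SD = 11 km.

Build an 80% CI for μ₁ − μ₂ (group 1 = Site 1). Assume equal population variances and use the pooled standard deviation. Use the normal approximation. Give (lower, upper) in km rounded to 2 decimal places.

(-0.43, 5.03)

Pooled variance s_p² = [39·14² + 127·11²] / (40+128−2) = 138.6205, so s_p = 11.7737.
SE_diff = s_p·√(1/n₁ + 1/n₂) = 11.7737·√(1/40 + 1/128) = 2.1327.
z* = 1.282; margin = 1.282 × 2.1327 = 2.7341.
Difference = 34.6 − 32.3 = 2.3000.
2.3000 ± 2.7341 → (-0.43, 5.03).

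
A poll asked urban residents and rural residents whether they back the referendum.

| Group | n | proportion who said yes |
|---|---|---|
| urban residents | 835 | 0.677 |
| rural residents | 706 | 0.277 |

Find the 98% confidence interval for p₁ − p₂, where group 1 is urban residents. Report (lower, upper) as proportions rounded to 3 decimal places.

(0.346, 0.454)

SE₁ = √(p̂₁(1−p̂₁)/n₁) = √(0.6770·0.3230/835) = 0.01618; SE₂ = √(0.2770·0.7230/706) = 0.01684.
Independent samples: SE of the difference = √(SE₁² + SE₂²) = √(0.0002617924 + 0.0002835856) = 0.02335.
z* for 98% confidence is 2.326, so the margin of error is 2.326 × 0.02335 = 0.05431.
Point estimate p̂₁ − p̂₂ = 0.6770 − 0.2770 = 0.4000.
0.4000 ± 0.05431 → (0.346, 0.454).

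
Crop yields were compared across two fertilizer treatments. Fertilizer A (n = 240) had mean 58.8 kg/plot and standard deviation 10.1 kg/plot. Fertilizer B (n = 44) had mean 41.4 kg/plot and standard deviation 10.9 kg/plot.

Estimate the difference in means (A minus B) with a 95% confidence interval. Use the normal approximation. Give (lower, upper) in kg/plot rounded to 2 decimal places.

(13.94, 20.86)

SE₁ = s₁/√n₁ = 10.1/√240 = 0.6520; SE₂ = 10.9/√44 = 1.6432.
Independent samples, unequal variances: SE_diff = √(SE₁² + SE₂²) = √(0.425104 + 2.70010624) = 1.7678.
z* = 1.960, so margin of error = 1.960 × 1.7678 = 3.4649.
Difference in means = 58.8 − 41.4 = 17.4000.
17.4000 ± 3.4649 → (13.94, 20.86).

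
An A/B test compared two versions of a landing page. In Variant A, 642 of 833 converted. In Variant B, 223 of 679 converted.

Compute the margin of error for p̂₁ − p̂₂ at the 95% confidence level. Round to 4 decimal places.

First, p̂₁ = 642/833 = 0.7707; p̂₂ = 223/679 = 0.3284.
The two standard errors are √(0.7707×0.2293/833) = 0.01457 and √(0.3284×0.6716/679) = 0.01802.
Because the samples are independent, SE_diff = √(0.01457² + 0.01802²) = 0.02317.
Using z* = 1.960 for 95%, ME = 1.960 × 0.02317 = 0.04541.

0.0454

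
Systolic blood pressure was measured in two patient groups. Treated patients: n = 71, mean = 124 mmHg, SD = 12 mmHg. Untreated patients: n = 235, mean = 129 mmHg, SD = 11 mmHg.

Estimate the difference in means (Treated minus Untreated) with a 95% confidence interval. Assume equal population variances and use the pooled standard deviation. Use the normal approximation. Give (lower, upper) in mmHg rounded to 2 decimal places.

Pooled variance s_p² = [70·12² + 234·11²] / (71+235−2) = 126.2961, so s_p = 11.2382.
SE_diff = s_p·√(1/n₁ + 1/n₂) = 11.2382·√(1/71 + 1/235) = 1.5219.
z* = 1.960; margin = 1.960 × 1.5219 = 2.9829.
Difference = 124 − 129 = -5.0000.
-5.0000 ± 2.9829 → (-7.98, -2.02).

(-7.98, -2.02)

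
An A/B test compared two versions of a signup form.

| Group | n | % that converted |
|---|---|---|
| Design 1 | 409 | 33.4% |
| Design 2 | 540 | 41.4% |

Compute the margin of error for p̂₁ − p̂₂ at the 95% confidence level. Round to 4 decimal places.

Each SE is √(p̂(1−p̂)/n): √(0.3340·0.6660/409) = 0.02332 and √(0.4140·0.5860/540) = 0.02120.
SE(p̂₁ − p̂₂) = √(SE₁² + SE₂²) = √(0.0005438224 + 0.00044944) = 0.03152, since the two samples are independent.
At 95% confidence z* = 1.960; margin = 1.960 × 0.03152 = 0.06178.

0.0618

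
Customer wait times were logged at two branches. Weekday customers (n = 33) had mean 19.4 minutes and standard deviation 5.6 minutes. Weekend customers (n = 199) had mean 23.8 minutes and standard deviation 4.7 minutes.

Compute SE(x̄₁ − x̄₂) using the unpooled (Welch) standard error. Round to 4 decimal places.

Standard errors of each mean: 5.6/√33 = 0.9748 and 4.7/√199 = 0.3332.
SE(x̄₁ − x̄₂) = √(0.9748² + 0.3332²) = 1.0302 for independent samples with unequal variances.

1.0302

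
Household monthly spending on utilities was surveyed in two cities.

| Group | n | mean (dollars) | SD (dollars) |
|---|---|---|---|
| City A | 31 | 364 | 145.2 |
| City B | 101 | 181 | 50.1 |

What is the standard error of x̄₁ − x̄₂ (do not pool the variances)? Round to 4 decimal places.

SE₁ = s₁/√n₁ = 145.2/√31 = 26.0787; SE₂ = 50.1/√101 = 4.9851.
Independent samples, unequal variances: SE_diff = √(SE₁² + SE₂²) = √(680.09859369 + 24.85122201) = 26.5509.

26.5509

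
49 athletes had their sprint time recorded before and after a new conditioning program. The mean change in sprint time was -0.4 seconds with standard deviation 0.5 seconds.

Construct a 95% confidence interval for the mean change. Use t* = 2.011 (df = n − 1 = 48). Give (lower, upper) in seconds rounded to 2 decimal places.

Paired design: SE = s_d/√n = 0.5/√49 = 0.0714.
t* = 2.011; margin of error = 2.011 × 0.0714 = 0.1436.
-0.4 ± 0.1436 → (-0.54, -0.26).

(-0.54, -0.26)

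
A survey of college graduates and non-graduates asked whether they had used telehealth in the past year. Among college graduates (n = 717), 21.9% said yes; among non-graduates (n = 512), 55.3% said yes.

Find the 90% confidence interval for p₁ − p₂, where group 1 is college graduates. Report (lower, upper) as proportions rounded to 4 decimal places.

Each SE is √(p̂(1−p̂)/n): √(0.2190·0.7810/717) = 0.01545 and √(0.5530·0.4470/512) = 0.02197.
SE(p̂₁ − p̂₂) = √(SE₁² + SE₂²) = √(0.0002387025 + 0.0004826809) = 0.02686, since the two samples are independent.
At 90% confidence z* = 1.645; margin = 1.645 × 0.02686 = 0.04418.
The difference is 0.2190 − 0.5530 = -0.3340, so the interval is -0.3340 ± 0.04418 = (-0.3782, -0.2898).

(-0.3782, -0.2898)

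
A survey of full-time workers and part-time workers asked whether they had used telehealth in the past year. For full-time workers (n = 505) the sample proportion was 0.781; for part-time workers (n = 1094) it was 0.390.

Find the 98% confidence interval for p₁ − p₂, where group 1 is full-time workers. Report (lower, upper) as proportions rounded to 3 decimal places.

SE₁ = √(p̂₁(1−p̂₁)/n₁) = √(0.7810·0.2190/505) = 0.01840; SE₂ = √(0.3900·0.6100/1094) = 0.01475.
Independent samples: SE of the difference = √(SE₁² + SE₂²) = √(0.00033856 + 0.0002175625) = 0.02358.
z* for 98% confidence is 2.326, so the margin of error is 2.326 × 0.02358 = 0.05485.
Point estimate p̂₁ − p̂₂ = 0.7810 − 0.3900 = 0.3910.
0.3910 ± 0.05485 → (0.336, 0.446).

(0.336, 0.446)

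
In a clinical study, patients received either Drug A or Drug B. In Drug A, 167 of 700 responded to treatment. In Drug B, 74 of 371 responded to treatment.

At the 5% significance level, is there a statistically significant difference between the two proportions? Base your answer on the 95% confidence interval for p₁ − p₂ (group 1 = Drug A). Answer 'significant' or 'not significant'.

not significant

First, p̂₁ = 167/700 = 0.2386; p̂₂ = 74/371 = 0.1995.
The two standard errors are √(0.2386×0.7614/700) = 0.01611 and √(0.1995×0.8005/371) = 0.02075.
Because the samples are independent, SE_diff = √(0.01611² + 0.02075²) = 0.02627.
Using z* = 1.960 for 95%, ME = 1.960 × 0.02627 = 0.05149.
p̂₁ − p̂₂ = 0.0391; interval 0.0391 ± 0.05149 gives (-0.01239, 0.09059).
The interval (-0.01239, 0.09059) contains 0, so the difference is not significant.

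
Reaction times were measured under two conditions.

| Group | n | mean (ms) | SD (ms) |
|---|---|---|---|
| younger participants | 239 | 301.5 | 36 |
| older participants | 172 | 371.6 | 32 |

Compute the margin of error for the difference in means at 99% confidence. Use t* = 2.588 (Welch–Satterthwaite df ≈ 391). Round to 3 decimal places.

8.729

SE₁ = s₁/√n₁ = 36/√239 = 2.3286; SE₂ = 32/√172 = 2.4400.
Independent samples, unequal variances: SE_diff = √(SE₁² + SE₂²) = √(5.42237796 + 5.9536) = 3.3728.
t* = 2.588, so margin of error = 2.588 × 3.3728 = 8.7288.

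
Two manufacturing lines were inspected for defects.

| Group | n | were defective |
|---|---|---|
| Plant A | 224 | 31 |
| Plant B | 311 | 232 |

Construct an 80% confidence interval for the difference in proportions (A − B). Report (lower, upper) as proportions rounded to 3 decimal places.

(-0.651, -0.564)

Sample proportions: 31/224 = 0.1384, 232/311 = 0.7460.
Each SE is √(p̂(1−p̂)/n): √(0.1384·0.8616/224) = 0.02307 and √(0.7460·0.2540/311) = 0.02468.
SE(p̂₁ − p̂₂) = √(SE₁² + SE₂²) = √(0.0005322249 + 0.0006091024) = 0.03378, since the two samples are independent.
At 80% confidence z* = 1.282; margin = 1.282 × 0.03378 = 0.04331.
The difference is 0.1384 − 0.7460 = -0.6076, so the interval is -0.6076 ± 0.04331 = (-0.651, -0.564).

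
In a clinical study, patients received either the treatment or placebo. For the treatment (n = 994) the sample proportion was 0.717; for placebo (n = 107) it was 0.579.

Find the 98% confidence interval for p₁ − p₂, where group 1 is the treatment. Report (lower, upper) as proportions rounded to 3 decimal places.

(0.022, 0.254)

SE₁ = √(p̂₁(1−p̂₁)/n₁) = √(0.7170·0.2830/994) = 0.01429; SE₂ = √(0.5790·0.4210/107) = 0.04773.
Independent samples: SE of the difference = √(SE₁² + SE₂²) = √(0.0002042041 + 0.0022781529) = 0.04982.
z* for 98% confidence is 2.326, so the margin of error is 2.326 × 0.04982 = 0.11588.
Point estimate p̂₁ − p̂₂ = 0.7170 − 0.5790 = 0.1380.
0.1380 ± 0.11588 → (0.022, 0.254).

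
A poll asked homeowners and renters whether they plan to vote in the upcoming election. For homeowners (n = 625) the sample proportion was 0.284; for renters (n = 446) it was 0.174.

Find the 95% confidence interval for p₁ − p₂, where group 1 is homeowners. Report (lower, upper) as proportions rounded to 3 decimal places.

The two standard errors are √(0.2840×0.7160/625) = 0.01804 and √(0.1740×0.8260/446) = 0.01795.
Because the samples are independent, SE_diff = √(0.01804² + 0.01795²) = 0.02545.
Using z* = 1.960 for 95%, ME = 1.960 × 0.02545 = 0.04988.
p̂₁ − p̂₂ = 0.1100; interval 0.1100 ± 0.04988 gives (0.060, 0.160).

(0.060, 0.160)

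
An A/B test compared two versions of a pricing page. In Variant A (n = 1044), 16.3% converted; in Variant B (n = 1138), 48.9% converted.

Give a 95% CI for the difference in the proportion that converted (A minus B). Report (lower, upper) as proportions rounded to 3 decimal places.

SE₁ = √(p̂₁(1−p̂₁)/n₁) = √(0.1630·0.8370/1044) = 0.01143; SE₂ = √(0.4890·0.5110/1138) = 0.01482.
Independent samples: SE of the difference = √(SE₁² + SE₂²) = √(0.0001306449 + 0.0002196324) = 0.01872.
z* for 95% confidence is 1.960, so the margin of error is 1.960 × 0.01872 = 0.03669.
Point estimate p̂₁ − p̂₂ = 0.1630 − 0.4890 = -0.3260.
-0.3260 ± 0.03669 → (-0.363, -0.289).

(-0.363, -0.289)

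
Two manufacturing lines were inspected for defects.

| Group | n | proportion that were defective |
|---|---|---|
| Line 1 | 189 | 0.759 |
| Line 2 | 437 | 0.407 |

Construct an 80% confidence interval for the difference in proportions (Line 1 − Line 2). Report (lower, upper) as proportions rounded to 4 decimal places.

(0.3020, 0.4020)

SE₁ = √(p̂₁(1−p̂₁)/n₁) = √(0.7590·0.2410/189) = 0.03111; SE₂ = √(0.4070·0.5930/437) = 0.02350.
Independent samples: SE of the difference = √(SE₁² + SE₂²) = √(0.0009678321 + 0.00055225) = 0.03899.
z* for 80% confidence is 1.282, so the margin of error is 1.282 × 0.03899 = 0.04999.
Point estimate p̂₁ − p̂₂ = 0.7590 − 0.4070 = 0.3520.
0.3520 ± 0.04999 → (0.3020, 0.4020).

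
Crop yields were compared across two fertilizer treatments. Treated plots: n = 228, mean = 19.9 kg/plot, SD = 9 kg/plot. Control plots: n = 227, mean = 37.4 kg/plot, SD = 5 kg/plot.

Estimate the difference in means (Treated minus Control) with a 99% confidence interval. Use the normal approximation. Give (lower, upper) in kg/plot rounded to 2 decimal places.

Standard errors of each mean: 9/√228 = 0.5960 and 5/√227 = 0.3319.
SE(x̄₁ − x̄₂) = √(0.5960² + 0.3319²) = 0.6822 for independent samples with unequal variances.
With z* = 2.576, the margin is 2.576 × 0.6822 = 1.7573.
x̄₁ − x̄₂ = 19.9 − 37.4 = -17.5000; the interval is -17.5000 ± 1.7573 = (-19.26, -15.74).

(-19.26, -15.74)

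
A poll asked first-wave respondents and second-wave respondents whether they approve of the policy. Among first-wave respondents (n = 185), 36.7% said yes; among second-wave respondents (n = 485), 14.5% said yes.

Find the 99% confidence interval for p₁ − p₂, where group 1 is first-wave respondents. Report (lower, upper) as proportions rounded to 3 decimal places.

Each SE is √(p̂(1−p̂)/n): √(0.3670·0.6330/185) = 0.03544 and √(0.1450·0.8550/485) = 0.01599.
SE(p̂₁ − p̂₂) = √(SE₁² + SE₂²) = √(0.0012559936 + 0.0002556801) = 0.03888, since the two samples are independent.
At 99% confidence z* = 2.576; margin = 2.576 × 0.03888 = 0.10015.
The difference is 0.3670 − 0.1450 = 0.2220, so the interval is 0.2220 ± 0.10015 = (0.122, 0.322).

(0.122, 0.322)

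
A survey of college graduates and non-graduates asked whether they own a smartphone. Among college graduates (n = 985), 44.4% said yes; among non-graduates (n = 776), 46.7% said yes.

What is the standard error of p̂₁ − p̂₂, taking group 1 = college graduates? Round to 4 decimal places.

SE₁ = √(p̂₁(1−p̂₁)/n₁) = √(0.4440·0.5560/985) = 0.01583; SE₂ = √(0.4670·0.5330/776) = 0.01791.
Independent samples: SE of the difference = √(SE₁² + SE₂²) = √(0.0002505889 + 0.0003207681) = 0.02390.

0.0239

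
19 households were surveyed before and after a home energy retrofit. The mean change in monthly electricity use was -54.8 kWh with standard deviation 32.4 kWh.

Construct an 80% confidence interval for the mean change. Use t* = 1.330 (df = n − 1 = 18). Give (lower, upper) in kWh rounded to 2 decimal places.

(-64.69, -44.91)

This is a matched-pairs design, so SE = s_d/√n = 32.4/√19 = 7.4331.
Margin = 1.330 × 7.4331 = 9.8860; the interval is -54.8 ± 9.8860 = (-64.69, -44.91).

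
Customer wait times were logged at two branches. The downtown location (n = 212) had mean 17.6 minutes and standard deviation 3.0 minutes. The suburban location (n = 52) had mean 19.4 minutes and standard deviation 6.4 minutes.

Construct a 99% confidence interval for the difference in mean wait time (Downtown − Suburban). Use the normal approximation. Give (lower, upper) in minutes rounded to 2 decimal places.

SE₁ = s₁/√n₁ = 3.0/√212 = 0.2060; SE₂ = 6.4/√52 = 0.8875.
Independent samples, unequal variances: SE_diff = √(SE₁² + SE₂²) = √(0.042436 + 0.78765625) = 0.9111.
z* = 2.576, so margin of error = 2.576 × 0.9111 = 2.3470.
Difference in means = 17.6 − 19.4 = -1.8000.
-1.8000 ± 2.3470 → (-4.15, 0.55).

(-4.15, 0.55)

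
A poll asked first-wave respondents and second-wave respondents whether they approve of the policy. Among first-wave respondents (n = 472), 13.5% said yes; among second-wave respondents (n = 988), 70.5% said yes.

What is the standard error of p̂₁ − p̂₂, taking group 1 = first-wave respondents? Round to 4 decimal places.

The two standard errors are √(0.1350×0.8650/472) = 0.01573 and √(0.7050×0.2950/988) = 0.01451.
Because the samples are independent, SE_diff = √(0.01573² + 0.01451²) = 0.02140.

0.0214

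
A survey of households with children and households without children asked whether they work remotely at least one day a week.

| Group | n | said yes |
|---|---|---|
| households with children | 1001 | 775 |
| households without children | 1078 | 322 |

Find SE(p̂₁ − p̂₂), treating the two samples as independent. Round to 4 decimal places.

0.0192

First, p̂₁ = 775/1001 = 0.7742; p̂₂ = 322/1078 = 0.2987.
The two standard errors are √(0.7742×0.2258/1001) = 0.01322 and √(0.2987×0.7013/1078) = 0.01394.
Because the samples are independent, SE_diff = √(0.01322² + 0.01394²) = 0.01921.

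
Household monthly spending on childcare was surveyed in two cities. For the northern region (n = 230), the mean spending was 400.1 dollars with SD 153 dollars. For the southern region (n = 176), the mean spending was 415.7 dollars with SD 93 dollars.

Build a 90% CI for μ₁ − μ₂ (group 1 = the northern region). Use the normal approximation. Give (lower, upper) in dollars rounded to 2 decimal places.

(-35.81, 4.61)

SE₁ = s₁/√n₁ = 153/√230 = 10.0885; SE₂ = 93/√176 = 7.0101.
Independent samples, unequal variances: SE_diff = √(SE₁² + SE₂²) = √(101.77783225 + 49.14150201) = 12.2849.
z* = 1.645, so margin of error = 1.645 × 12.2849 = 20.2087.
Difference in means = 400.1 − 415.7 = -15.6000.
-15.6000 ± 20.2087 → (-35.81, 4.61).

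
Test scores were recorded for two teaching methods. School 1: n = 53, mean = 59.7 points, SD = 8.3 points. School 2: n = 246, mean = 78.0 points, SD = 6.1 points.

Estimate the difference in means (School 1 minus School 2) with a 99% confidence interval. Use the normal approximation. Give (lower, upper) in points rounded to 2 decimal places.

Standard errors of each mean: 8.3/√53 = 1.1401 and 6.1/√246 = 0.3889.
SE(x̄₁ − x̄₂) = √(1.1401² + 0.3889²) = 1.2046 for independent samples with unequal variances.
With z* = 2.576, the margin is 2.576 × 1.2046 = 3.1030.
x̄₁ − x̄₂ = 59.7 − 78.0 = -18.3000; the interval is -18.3000 ± 3.1030 = (-21.40, -15.20).

(-21.40, -15.20)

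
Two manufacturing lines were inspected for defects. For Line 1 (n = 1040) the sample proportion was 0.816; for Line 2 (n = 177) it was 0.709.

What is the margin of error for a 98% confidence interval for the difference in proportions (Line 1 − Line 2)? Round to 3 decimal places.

0.084

The two standard errors are √(0.8160×0.1840/1040) = 0.01202 and √(0.7090×0.2910/177) = 0.03414.
Because the samples are independent, SE_diff = √(0.01202² + 0.03414²) = 0.03619.
Using z* = 2.326 for 98%, ME = 2.326 × 0.03619 = 0.08418.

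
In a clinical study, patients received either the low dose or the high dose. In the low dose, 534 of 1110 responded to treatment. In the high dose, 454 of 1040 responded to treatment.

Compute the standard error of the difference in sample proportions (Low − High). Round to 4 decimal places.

0.0215

p̂₁ = 534/1110 = 0.4811 and p̂₂ = 454/1040 = 0.4365.
SE₁ = √(p̂₁(1−p̂₁)/n₁) = √(0.4811·0.5189/1110) = 0.01500; SE₂ = √(0.4365·0.5635/1040) = 0.01538.
Independent samples: SE of the difference = √(SE₁² + SE₂²) = √(0.000225 + 0.0002365444) = 0.02148.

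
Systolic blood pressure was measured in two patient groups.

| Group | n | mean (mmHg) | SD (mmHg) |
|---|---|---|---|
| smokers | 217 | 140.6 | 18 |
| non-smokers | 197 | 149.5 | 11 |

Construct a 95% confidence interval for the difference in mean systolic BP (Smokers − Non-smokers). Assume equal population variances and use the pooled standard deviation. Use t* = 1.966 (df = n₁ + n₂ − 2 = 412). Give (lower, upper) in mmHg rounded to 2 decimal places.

(-11.82, -5.98)

s_p = √[((n₁−1)s₁² + (n₂−1)s₂²)/(n₁+n₂−2)] = √[(216·18² + 196·11²)/412] = 15.0807.
SE = 15.0807·√(1/217 + 1/197) = 1.4841.
With t* = 1.966, margin = 1.966 × 1.4841 = 2.9177.
x̄₁ − x̄₂ = 140.6 − 149.5 = -8.9000; interval -8.9000 ± 2.9177 = (-11.82, -5.98).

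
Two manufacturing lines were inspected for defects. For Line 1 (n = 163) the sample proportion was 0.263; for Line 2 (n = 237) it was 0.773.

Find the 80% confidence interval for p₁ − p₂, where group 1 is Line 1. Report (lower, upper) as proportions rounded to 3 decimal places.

(-0.566, -0.454)

The two standard errors are √(0.2630×0.7370/163) = 0.03448 and √(0.7730×0.2270/237) = 0.02721.
Because the samples are independent, SE_diff = √(0.03448² + 0.02721²) = 0.04392.
Using z* = 1.282 for 80%, ME = 1.282 × 0.04392 = 0.05631.
p̂₁ − p̂₂ = -0.5100; interval -0.5100 ± 0.05631 gives (-0.566, -0.454).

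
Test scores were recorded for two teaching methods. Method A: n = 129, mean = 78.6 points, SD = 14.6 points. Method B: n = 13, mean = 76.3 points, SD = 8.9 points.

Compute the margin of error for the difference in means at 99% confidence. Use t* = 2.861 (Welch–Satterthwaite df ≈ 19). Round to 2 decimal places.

7.96

SE₁ = s₁/√n₁ = 14.6/√129 = 1.2855; SE₂ = 8.9/√13 = 2.4684.
Independent samples, unequal variances: SE_diff = √(SE₁² + SE₂²) = √(1.65251025 + 6.09299856) = 2.7831.
t* = 2.861, so margin of error = 2.861 × 2.7831 = 7.9624.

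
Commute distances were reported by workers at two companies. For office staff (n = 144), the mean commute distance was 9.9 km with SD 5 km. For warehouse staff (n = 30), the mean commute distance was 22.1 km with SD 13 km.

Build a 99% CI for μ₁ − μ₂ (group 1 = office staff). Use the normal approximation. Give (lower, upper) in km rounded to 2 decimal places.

(-18.41, -5.99)

Per-group SEs: s₁/√n₁ = 5/√144 = 0.4167, s₂/√n₂ = 13/√30 = 2.3735.
Unpooled SE of the difference: √(0.17363889 + 5.63350225) = 2.4098.
Margin of error = z* · SE = 2.576 × 2.4098 = 6.2076.
x̄₁ − x̄₂ = 9.9 − 22.1 = -12.2000.
CI: -12.2000 ± 6.2076 = (-18.41, -5.99).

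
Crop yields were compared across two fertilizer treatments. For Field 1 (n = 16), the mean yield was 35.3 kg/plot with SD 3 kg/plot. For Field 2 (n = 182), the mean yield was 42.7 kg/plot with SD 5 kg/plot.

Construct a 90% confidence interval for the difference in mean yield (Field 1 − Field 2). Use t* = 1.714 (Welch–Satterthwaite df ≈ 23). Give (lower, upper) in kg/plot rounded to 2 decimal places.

(-8.83, -5.97)

SE₁ = s₁/√n₁ = 3/√16 = 0.7500; SE₂ = 5/√182 = 0.3706.
Independent samples, unequal variances: SE_diff = √(SE₁² + SE₂²) = √(0.5625 + 0.13734436) = 0.8366.
t* = 1.714, so margin of error = 1.714 × 0.8366 = 1.4339.
Difference in means = 35.3 − 42.7 = -7.4000.
-7.4000 ± 1.4339 → (-8.83, -5.97).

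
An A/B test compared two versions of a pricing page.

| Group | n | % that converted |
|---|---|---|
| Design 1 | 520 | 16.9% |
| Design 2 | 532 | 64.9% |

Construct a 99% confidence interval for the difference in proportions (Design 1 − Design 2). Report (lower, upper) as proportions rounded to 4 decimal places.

SE₁ = √(p̂₁(1−p̂₁)/n₁) = √(0.1690·0.8310/520) = 0.01643; SE₂ = √(0.6490·0.3510/532) = 0.02069.
Independent samples: SE of the difference = √(SE₁² + SE₂²) = √(0.0002699449 + 0.0004280761) = 0.02642.
z* for 99% confidence is 2.576, so the margin of error is 2.576 × 0.02642 = 0.06806.
Point estimate p̂₁ − p̂₂ = 0.1690 − 0.6490 = -0.4800.
-0.4800 ± 0.06806 → (-0.5481, -0.4119).

(-0.5481, -0.4119)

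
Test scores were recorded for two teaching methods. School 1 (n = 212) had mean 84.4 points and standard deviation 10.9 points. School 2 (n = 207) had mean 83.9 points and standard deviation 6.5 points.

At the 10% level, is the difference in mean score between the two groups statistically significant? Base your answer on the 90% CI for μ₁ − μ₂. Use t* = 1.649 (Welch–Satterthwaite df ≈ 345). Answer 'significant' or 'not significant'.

Per-group SEs: s₁/√n₁ = 10.9/√212 = 0.7486, s₂/√n₂ = 6.5/√207 = 0.4518.
Unpooled SE of the difference: √(0.56040196 + 0.20412324) = 0.8744.
Margin of error = t* · SE = 1.649 × 0.8744 = 1.4419.
x̄₁ − x̄₂ = 84.4 − 83.9 = 0.5000.
CI: 0.5000 ± 1.4419 = (-0.9419, 1.9419).
The interval (-0.9419, 1.9419) contains 0, so the difference is not significant.

not significant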